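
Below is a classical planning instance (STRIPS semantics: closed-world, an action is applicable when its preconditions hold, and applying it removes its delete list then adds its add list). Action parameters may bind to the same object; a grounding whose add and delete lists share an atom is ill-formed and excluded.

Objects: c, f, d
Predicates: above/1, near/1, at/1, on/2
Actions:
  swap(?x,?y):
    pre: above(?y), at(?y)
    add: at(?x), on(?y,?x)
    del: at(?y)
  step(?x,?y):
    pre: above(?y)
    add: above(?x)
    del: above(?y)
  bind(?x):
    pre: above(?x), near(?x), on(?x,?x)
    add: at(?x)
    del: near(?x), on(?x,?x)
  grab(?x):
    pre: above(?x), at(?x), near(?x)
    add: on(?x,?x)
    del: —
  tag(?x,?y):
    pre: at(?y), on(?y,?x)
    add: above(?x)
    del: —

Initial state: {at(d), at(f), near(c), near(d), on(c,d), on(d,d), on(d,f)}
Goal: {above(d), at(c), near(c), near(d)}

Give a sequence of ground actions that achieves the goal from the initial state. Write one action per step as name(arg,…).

1. tag(d,d)  →  {above(d), at(d), at(f), near(c), near(d), on(c,d), on(d,d), on(d,f)}
2. swap(c,d)  →  {above(d), at(c), at(f), near(c), near(d), on(c,d), on(d,c), on(d,d), on(d,f)}

tag(d,d); swap(c,d)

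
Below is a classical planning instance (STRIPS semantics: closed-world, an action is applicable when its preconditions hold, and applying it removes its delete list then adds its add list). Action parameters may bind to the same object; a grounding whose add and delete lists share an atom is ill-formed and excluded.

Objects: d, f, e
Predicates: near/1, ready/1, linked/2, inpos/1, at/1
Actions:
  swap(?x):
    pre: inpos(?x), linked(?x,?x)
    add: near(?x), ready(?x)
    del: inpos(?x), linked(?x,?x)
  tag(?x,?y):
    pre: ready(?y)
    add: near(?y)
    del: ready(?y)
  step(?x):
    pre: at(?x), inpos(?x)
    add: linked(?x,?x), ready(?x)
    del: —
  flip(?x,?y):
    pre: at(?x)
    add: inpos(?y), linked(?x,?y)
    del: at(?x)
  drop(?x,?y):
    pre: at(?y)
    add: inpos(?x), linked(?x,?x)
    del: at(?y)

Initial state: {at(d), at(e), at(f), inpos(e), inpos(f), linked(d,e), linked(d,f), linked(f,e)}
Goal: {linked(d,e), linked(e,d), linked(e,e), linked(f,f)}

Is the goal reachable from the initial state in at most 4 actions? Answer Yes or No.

1. step(f)  →  {at(d), at(e), at(f), inpos(e), inpos(f), linked(d,e), linked(d,f), linked(f,e), linked(f,f), ready(f)}
2. step(e)  →  {at(d), at(e), at(f), inpos(e), inpos(f), linked(d,e), linked(d,f), linked(e,e), linked(f,e), linked(f,f), ready(e), ready(f)}
3. flip(e,d)  →  {at(d), at(f), inpos(d), inpos(e), inpos(f), linked(d,e), linked(d,f), linked(e,d), linked(e,e), linked(f,e), linked(f,f), ready(e), ready(f)}
optimal plan length = 3; 3 ≤ 4

Yes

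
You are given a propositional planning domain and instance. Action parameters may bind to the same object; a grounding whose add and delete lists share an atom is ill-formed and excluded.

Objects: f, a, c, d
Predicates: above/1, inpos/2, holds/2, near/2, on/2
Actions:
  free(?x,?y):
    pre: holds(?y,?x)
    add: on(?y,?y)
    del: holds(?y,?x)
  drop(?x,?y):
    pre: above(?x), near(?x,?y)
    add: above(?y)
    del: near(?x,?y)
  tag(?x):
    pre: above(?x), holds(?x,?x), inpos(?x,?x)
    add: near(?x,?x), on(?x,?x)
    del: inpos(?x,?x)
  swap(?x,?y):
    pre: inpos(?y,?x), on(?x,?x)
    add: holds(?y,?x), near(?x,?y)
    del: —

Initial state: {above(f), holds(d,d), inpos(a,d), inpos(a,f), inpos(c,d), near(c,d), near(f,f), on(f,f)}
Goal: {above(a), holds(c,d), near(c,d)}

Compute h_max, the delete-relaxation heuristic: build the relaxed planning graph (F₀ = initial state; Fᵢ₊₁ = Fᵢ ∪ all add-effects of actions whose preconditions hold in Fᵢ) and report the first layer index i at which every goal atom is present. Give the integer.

2

F0 = init (8 atoms)
F1 = F0 ∪ {holds(a,f), near(f,a), on(d,d)}  (11 atoms)
F2 = F1 ∪ {above(a), holds(a,d), holds(c,d), near(d,a), near(d,c), on(a,a)}  (17 atoms)
goal ⊆ F2  ⇒  h_max = 2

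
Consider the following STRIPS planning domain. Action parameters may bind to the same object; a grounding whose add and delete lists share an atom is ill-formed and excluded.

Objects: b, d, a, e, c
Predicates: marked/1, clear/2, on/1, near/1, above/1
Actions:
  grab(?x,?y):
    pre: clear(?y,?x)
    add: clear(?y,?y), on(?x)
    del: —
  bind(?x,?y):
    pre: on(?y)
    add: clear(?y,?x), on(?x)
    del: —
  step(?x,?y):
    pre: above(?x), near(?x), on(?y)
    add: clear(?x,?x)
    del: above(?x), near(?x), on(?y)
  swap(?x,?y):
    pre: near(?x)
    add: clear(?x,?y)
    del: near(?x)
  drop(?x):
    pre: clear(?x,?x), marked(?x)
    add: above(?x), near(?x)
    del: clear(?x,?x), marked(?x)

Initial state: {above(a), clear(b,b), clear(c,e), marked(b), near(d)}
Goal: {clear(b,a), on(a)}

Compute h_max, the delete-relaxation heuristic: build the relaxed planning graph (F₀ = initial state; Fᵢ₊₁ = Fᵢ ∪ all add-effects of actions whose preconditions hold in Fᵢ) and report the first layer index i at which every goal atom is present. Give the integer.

F0 = init (5 atoms)
F1 = F0 ∪ {above(b), clear(c,c), clear(d,a), clear(d,b), clear(d,c), clear(d,d), clear(d,e), near(b), on(b), on(e)}  (15 atoms)
F2 = F1 ∪ {clear(b,a), clear(b,c), clear(b,d), clear(b,e), clear(e,a), clear(e,b), clear(e,c), clear(e,d), clear(e,e), on(a), on(c), on(d)}  (27 atoms)
goal ⊆ F2  ⇒  h_max = 2

2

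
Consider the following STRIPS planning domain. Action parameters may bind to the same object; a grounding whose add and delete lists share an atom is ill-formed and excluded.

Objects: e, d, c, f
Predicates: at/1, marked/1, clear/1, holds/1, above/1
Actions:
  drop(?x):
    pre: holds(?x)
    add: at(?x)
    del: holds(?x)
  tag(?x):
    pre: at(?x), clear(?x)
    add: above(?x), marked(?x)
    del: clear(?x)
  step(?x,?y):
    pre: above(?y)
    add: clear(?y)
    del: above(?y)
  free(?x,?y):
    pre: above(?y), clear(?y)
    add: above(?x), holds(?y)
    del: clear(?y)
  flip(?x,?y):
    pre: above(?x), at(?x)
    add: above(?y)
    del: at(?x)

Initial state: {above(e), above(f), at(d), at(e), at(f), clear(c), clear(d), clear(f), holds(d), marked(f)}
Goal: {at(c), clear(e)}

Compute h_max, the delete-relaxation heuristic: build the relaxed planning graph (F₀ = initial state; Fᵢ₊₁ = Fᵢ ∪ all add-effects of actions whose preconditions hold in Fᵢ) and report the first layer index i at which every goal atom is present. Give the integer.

F0 = init (10 atoms)
F1 = F0 ∪ {above(c), above(d), clear(e), holds(f), marked(d)}  (15 atoms)
F2 = F1 ∪ {holds(c), holds(e), marked(e)}  (18 atoms)
F3 = F2 ∪ {at(c)}  (19 atoms)
goal ⊆ F3  ⇒  h_max = 3

3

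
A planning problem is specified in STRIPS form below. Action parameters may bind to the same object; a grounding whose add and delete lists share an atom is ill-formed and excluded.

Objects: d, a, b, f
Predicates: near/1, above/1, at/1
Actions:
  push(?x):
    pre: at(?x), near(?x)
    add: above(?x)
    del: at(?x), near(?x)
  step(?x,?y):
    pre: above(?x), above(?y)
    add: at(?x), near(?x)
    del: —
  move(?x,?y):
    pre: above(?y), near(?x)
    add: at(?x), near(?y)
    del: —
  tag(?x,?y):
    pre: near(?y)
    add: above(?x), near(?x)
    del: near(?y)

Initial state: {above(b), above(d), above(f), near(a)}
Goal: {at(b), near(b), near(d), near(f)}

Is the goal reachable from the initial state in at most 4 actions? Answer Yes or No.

1. step(d,d)  →  {above(b), above(d), above(f), at(d), near(a), near(d)}
2. step(b,d)  →  {above(b), above(d), above(f), at(b), at(d), near(a), near(b), near(d)}
3. step(f,d)  →  {above(b), above(d), above(f), at(b), at(d), at(f), near(a), near(b), near(d), near(f)}
optimal plan length = 3; 3 ≤ 4

Yes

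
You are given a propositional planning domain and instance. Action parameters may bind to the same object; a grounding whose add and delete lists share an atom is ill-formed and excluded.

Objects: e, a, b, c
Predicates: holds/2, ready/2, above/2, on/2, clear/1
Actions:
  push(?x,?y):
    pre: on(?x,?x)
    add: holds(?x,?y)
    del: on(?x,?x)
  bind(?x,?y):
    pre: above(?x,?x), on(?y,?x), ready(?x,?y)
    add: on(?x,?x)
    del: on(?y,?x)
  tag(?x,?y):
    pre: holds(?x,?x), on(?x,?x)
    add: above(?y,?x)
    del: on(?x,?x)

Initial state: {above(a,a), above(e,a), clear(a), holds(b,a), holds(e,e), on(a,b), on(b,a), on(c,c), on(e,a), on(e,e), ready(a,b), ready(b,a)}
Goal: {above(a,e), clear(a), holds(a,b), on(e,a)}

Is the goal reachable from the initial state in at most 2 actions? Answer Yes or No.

1. bind(a,b)  →  {above(a,a), above(e,a), clear(a), holds(b,a), holds(e,e), on(a,a), on(a,b), on(c,c), on(e,a), on(e,e), ready(a,b), ready(b,a)}
2. push(a,b)  →  {above(a,a), above(e,a), clear(a), holds(a,b), holds(b,a), holds(e,e), on(a,b), on(c,c), on(e,a), on(e,e), ready(a,b), ready(b,a)}
3. tag(e,a)  →  {above(a,a), above(a,e), above(e,a), clear(a), holds(a,b), holds(b,a), holds(e,e), on(a,b), on(c,c), on(e,a), ready(a,b), ready(b,a)}
optimal plan length = 3; 3 > 2

No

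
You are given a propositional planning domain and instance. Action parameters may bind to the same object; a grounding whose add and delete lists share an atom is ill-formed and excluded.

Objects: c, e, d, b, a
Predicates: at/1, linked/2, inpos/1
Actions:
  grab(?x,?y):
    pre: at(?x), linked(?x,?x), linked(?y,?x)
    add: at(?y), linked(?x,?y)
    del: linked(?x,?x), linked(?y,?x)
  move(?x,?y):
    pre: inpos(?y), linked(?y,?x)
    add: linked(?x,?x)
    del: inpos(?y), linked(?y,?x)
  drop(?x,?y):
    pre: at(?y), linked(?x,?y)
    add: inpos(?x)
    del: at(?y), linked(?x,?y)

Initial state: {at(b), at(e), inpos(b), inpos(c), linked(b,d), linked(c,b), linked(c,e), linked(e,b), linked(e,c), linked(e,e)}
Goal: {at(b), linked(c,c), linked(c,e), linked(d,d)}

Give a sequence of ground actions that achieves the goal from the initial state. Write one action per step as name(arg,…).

move(d,b); drop(e,e); move(c,e)

1. move(d,b)  →  {at(b), at(e), inpos(c), linked(c,b), linked(c,e), linked(d,d), linked(e,b), linked(e,c), linked(e,e)}
2. drop(e,e)  →  {at(b), inpos(c), inpos(e), linked(c,b), linked(c,e), linked(d,d), linked(e,b), linked(e,c)}
3. move(c,e)  →  {at(b), inpos(c), linked(c,b), linked(c,c), linked(c,e), linked(d,d), linked(e,b)}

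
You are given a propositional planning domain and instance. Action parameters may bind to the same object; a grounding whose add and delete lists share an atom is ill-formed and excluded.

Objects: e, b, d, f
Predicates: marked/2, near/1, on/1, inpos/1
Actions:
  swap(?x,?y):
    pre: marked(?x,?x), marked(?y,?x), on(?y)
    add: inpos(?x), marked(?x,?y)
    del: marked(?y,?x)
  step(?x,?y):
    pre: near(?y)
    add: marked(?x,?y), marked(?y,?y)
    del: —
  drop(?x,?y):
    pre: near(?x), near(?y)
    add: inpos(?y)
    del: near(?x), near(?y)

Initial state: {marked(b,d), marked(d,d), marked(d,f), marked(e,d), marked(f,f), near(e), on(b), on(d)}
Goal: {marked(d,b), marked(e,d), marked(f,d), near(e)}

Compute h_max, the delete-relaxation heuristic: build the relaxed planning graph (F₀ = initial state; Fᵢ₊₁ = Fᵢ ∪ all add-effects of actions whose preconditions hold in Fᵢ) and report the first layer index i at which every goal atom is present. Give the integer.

1

F0 = init (8 atoms)
F1 = F0 ∪ {inpos(d), inpos(e), inpos(f), marked(b,e), marked(d,b), marked(d,e), marked(e,e), marked(f,d), marked(f,e)}  (17 atoms)
goal ⊆ F1  ⇒  h_max = 1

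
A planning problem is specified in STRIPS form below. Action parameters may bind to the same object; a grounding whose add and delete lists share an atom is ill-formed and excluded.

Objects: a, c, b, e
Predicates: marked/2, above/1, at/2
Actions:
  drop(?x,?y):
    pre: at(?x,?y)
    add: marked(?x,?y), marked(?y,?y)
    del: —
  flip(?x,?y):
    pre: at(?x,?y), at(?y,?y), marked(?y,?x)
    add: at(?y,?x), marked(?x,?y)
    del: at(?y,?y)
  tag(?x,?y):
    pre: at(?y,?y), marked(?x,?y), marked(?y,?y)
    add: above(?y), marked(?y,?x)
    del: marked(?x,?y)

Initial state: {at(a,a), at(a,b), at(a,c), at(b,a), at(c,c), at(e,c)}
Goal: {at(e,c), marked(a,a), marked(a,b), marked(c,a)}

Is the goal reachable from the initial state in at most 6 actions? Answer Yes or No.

1. drop(a,a)  →  {at(a,a), at(a,b), at(a,c), at(b,a), at(c,c), at(e,c), marked(a,a)}
2. drop(a,c)  →  {at(a,a), at(a,b), at(a,c), at(b,a), at(c,c), at(e,c), marked(a,a), marked(a,c), marked(c,c)}
3. drop(a,b)  →  {at(a,a), at(a,b), at(a,c), at(b,a), at(c,c), at(e,c), marked(a,a), marked(a,b), marked(a,c), marked(b,b), marked(c,c)}
4. tag(a,c)  →  {above(c), at(a,a), at(a,b), at(a,c), at(b,a), at(c,c), at(e,c), marked(a,a), marked(a,b), marked(b,b), marked(c,a), marked(c,c)}
optimal plan length = 4; 4 ≤ 6

Yes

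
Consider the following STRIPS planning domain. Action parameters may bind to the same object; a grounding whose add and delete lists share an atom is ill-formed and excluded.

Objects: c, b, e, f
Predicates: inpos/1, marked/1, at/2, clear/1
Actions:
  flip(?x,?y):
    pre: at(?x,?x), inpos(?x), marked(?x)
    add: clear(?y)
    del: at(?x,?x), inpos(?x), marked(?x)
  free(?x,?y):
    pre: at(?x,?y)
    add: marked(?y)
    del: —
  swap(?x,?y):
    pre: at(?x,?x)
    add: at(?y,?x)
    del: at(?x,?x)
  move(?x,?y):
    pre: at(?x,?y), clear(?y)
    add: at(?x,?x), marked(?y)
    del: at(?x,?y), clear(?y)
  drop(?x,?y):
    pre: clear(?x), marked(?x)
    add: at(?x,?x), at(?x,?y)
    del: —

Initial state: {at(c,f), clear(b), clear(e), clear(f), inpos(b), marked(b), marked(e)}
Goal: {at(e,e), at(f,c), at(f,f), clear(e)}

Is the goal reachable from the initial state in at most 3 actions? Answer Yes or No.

1. free(c,f)  →  {at(c,f), clear(b), clear(e), clear(f), inpos(b), marked(b), marked(e), marked(f)}
2. drop(e,c)  →  {at(c,f), at(e,c), at(e,e), clear(b), clear(e), clear(f), inpos(b), marked(b), marked(e), marked(f)}
3. drop(f,c)  →  {at(c,f), at(e,c), at(e,e), at(f,c), at(f,f), clear(b), clear(e), clear(f), inpos(b), marked(b), marked(e), marked(f)}
optimal plan length = 3; 3 ≤ 3

Yes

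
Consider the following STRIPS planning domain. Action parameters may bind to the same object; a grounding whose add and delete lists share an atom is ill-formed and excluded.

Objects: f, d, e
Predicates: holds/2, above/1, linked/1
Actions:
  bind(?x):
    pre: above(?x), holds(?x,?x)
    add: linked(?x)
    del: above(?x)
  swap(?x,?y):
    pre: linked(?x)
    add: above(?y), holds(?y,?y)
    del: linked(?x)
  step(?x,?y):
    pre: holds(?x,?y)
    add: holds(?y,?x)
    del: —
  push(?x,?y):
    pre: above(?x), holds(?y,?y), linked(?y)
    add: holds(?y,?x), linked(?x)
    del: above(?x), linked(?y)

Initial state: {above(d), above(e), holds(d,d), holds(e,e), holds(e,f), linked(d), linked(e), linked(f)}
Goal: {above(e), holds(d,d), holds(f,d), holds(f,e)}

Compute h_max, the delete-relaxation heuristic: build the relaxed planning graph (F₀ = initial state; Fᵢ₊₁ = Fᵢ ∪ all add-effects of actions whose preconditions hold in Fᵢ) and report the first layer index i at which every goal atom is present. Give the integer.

2

F0 = init (8 atoms)
F1 = F0 ∪ {above(f), holds(d,e), holds(e,d), holds(f,e), holds(f,f)}  (13 atoms)
F2 = F1 ∪ {holds(d,f), holds(f,d)}  (15 atoms)
goal ⊆ F2  ⇒  h_max = 2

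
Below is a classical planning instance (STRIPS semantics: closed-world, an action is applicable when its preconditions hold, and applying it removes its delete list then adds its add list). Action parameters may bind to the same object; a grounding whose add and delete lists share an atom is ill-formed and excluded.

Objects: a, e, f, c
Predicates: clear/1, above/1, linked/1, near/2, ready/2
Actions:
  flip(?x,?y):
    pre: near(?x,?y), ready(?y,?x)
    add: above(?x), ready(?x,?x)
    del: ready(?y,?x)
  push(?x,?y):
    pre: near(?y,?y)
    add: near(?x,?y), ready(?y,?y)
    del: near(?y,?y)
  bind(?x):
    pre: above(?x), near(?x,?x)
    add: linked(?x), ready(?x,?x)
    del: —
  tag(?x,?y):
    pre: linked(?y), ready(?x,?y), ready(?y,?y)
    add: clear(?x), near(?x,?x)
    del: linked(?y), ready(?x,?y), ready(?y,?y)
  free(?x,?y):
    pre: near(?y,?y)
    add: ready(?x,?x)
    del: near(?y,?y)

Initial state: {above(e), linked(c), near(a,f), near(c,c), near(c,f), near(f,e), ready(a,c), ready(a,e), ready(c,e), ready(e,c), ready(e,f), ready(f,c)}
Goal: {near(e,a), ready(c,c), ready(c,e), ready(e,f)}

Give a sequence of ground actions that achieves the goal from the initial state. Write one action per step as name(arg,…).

1. flip(c,f)  →  {above(c), above(e), linked(c), near(a,f), near(c,c), near(c,f), near(f,e), ready(a,c), ready(a,e), ready(c,c), ready(c,e), ready(e,c), ready(e,f)}
2. tag(a,c)  →  {above(c), above(e), clear(a), near(a,a), near(a,f), near(c,c), near(c,f), near(f,e), ready(a,e), ready(c,e), ready(e,c), ready(e,f)}
3. push(a,c)  →  {above(c), above(e), clear(a), near(a,a), near(a,c), near(a,f), near(c,f), near(f,e), ready(a,e), ready(c,c), ready(c,e), ready(e,c), ready(e,f)}
4. push(e,a)  →  {above(c), above(e), clear(a), near(a,c), near(a,f), near(c,f), near(e,a), near(f,e), ready(a,a), ready(a,e), ready(c,c), ready(c,e), ready(e,c), ready(e,f)}

flip(c,f); tag(a,c); push(a,c); push(e,a)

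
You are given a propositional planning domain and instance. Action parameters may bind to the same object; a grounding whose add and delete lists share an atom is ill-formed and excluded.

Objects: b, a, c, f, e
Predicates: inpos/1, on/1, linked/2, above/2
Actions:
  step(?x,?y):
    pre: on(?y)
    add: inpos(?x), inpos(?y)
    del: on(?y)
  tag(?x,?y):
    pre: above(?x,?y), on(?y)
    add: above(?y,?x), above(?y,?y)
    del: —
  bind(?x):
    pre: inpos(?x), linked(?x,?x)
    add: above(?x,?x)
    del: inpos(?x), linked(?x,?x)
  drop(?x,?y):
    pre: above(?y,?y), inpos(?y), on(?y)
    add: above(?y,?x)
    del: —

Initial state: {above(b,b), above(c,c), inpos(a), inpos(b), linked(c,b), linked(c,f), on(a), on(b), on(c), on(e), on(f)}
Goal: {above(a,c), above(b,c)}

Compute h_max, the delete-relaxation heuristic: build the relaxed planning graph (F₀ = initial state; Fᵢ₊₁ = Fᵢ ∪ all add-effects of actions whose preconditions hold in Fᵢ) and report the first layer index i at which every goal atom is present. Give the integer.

3

F0 = init (11 atoms)
F1 = F0 ∪ {above(b,a), above(b,c), above(b,e), above(b,f), inpos(c), inpos(e), inpos(f)}  (18 atoms)
F2 = F1 ∪ {above(a,a), above(a,b), above(c,a), above(c,b), above(c,e), above(c,f), above(e,b), above(e,e), above(f,b), above(f,f)}  (28 atoms)
F3 = F2 ∪ {above(a,c), above(a,e), above(a,f), above(e,a), above(e,c), above(e,f), above(f,a), above(f,c), above(f,e)}  (37 atoms)
goal ⊆ F3  ⇒  h_max = 3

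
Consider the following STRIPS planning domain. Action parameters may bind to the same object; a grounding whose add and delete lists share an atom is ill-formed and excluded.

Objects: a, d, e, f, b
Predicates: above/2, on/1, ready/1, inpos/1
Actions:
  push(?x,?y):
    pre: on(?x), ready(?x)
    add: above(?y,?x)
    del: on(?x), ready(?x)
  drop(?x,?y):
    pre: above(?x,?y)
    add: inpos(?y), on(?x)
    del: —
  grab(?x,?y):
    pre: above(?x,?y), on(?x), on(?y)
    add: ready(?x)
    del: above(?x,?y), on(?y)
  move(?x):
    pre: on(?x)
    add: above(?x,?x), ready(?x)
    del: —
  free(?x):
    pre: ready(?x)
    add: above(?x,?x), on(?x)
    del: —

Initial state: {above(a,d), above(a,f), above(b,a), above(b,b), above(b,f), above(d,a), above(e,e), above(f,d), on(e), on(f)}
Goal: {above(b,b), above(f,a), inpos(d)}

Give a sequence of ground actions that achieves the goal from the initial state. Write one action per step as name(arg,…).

drop(a,d); grab(a,f); push(a,f)

1. drop(a,d)  →  {above(a,d), above(a,f), above(b,a), above(b,b), above(b,f), above(d,a), above(e,e), above(f,d), inpos(d), on(a), on(e), on(f)}
2. grab(a,f)  →  {above(a,d), above(b,a), above(b,b), above(b,f), above(d,a), above(e,e), above(f,d), inpos(d), on(a), on(e), ready(a)}
3. push(a,f)  →  {above(a,d), above(b,a), above(b,b), above(b,f), above(d,a), above(e,e), above(f,a), above(f,d), inpos(d), on(e)}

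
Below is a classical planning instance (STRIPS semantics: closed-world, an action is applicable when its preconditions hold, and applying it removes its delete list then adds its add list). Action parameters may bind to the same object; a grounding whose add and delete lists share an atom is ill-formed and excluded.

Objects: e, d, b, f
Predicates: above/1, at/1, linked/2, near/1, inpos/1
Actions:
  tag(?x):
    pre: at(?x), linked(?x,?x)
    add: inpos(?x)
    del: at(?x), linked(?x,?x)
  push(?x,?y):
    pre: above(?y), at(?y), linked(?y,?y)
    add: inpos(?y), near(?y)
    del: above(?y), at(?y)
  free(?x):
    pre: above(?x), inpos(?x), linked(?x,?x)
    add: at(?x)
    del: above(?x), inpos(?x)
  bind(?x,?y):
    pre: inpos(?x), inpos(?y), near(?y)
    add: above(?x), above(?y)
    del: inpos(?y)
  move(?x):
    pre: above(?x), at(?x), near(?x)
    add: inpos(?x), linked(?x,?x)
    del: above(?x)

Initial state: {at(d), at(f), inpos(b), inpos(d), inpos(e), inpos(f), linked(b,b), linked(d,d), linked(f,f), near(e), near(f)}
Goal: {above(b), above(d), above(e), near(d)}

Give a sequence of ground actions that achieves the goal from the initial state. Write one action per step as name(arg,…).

1. bind(d,e)  →  {above(d), above(e), at(d), at(f), inpos(b), inpos(d), inpos(f), linked(b,b), linked(d,d), linked(f,f), near(e), near(f)}
2. push(e,d)  →  {above(e), at(f), inpos(b), inpos(d), inpos(f), linked(b,b), linked(d,d), linked(f,f), near(d), near(e), near(f)}
3. bind(b,d)  →  {above(b), above(d), above(e), at(f), inpos(b), inpos(f), linked(b,b), linked(d,d), linked(f,f), near(d), near(e), near(f)}

bind(d,e); push(e,d); bind(b,d)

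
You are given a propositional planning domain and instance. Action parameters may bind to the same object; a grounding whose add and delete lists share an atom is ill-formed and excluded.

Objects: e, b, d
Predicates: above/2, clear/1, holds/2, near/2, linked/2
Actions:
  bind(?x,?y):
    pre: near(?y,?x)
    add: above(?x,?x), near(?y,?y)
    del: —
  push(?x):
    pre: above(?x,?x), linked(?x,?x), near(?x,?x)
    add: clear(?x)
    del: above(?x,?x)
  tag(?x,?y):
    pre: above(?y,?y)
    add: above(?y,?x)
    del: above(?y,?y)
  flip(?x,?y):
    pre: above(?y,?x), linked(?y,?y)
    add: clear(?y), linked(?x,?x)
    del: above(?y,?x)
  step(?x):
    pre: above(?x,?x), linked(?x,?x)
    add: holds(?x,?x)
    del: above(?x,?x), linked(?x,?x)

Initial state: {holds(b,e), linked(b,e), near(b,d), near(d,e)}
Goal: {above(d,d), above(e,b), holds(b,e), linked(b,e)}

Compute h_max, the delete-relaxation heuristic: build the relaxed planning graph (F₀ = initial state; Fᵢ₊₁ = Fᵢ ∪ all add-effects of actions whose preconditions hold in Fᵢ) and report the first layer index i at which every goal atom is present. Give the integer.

F0 = init (4 atoms)
F1 = F0 ∪ {above(d,d), above(e,e), near(b,b), near(d,d)}  (8 atoms)
F2 = F1 ∪ {above(b,b), above(d,b), above(d,e), above(e,b), above(e,d)}  (13 atoms)
goal ⊆ F2  ⇒  h_max = 2

2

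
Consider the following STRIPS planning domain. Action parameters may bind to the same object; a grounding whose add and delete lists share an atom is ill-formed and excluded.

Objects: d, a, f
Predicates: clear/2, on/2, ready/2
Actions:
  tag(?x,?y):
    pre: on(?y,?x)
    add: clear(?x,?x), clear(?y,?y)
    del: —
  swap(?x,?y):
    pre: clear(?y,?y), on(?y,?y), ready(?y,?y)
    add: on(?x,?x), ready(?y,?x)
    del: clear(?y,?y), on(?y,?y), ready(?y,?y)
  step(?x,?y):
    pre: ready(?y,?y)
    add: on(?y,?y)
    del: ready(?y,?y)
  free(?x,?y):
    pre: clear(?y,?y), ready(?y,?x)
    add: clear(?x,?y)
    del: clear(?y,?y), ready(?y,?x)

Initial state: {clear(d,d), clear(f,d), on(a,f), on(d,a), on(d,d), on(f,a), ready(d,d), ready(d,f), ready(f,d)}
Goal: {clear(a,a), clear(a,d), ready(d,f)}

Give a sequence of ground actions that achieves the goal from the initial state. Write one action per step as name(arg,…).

swap(a,d); tag(a,d); free(a,d)

1. swap(a,d)  →  {clear(f,d), on(a,a), on(a,f), on(d,a), on(f,a), ready(d,a), ready(d,f), ready(f,d)}
2. tag(a,d)  →  {clear(a,a), clear(d,d), clear(f,d), on(a,a), on(a,f), on(d,a), on(f,a), ready(d,a), ready(d,f), ready(f,d)}
3. free(a,d)  →  {clear(a,a), clear(a,d), clear(f,d), on(a,a), on(a,f), on(d,a), on(f,a), ready(d,f), ready(f,d)}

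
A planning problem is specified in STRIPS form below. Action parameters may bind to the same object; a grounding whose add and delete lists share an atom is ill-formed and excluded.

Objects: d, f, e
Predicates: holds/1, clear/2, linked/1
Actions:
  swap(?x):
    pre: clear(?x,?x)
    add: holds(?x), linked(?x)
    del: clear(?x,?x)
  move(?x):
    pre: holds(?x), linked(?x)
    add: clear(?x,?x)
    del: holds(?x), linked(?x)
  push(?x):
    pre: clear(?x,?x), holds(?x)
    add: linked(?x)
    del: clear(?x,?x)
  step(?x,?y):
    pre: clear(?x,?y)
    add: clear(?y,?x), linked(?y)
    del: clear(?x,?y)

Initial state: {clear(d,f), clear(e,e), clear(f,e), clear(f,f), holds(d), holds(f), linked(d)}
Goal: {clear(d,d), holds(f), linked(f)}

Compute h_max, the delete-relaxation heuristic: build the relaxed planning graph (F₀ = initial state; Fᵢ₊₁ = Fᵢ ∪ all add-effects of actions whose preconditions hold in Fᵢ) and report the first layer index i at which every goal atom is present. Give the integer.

F0 = init (7 atoms)
F1 = F0 ∪ {clear(d,d), clear(e,f), clear(f,d), holds(e), linked(e), linked(f)}  (13 atoms)
goal ⊆ F1  ⇒  h_max = 1

1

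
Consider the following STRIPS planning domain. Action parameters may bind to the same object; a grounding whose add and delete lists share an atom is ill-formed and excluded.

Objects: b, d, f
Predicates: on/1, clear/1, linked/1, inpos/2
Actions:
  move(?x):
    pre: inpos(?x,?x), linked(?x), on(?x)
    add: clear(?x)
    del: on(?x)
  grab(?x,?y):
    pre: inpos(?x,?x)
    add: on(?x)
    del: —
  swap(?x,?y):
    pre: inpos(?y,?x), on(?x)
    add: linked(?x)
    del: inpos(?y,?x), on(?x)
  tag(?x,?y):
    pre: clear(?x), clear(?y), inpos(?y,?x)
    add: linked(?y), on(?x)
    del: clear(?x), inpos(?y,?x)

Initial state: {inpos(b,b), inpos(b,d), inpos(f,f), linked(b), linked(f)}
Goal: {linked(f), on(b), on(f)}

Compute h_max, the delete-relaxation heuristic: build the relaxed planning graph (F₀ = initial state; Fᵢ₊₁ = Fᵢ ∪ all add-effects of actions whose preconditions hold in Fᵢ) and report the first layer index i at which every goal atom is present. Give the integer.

1

F0 = init (5 atoms)
F1 = F0 ∪ {on(b), on(f)}  (7 atoms)
goal ⊆ F1  ⇒  h_max = 1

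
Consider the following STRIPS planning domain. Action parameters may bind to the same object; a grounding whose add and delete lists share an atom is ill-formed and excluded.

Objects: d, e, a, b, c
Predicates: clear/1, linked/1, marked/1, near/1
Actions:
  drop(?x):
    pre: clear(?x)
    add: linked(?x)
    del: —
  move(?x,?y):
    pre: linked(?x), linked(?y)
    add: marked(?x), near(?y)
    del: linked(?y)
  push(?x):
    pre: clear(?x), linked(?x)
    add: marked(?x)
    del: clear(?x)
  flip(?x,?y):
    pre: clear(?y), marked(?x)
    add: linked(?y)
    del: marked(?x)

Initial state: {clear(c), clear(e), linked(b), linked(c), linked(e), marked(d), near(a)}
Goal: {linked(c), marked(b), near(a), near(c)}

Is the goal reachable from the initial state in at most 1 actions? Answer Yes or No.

1. move(b,c)  →  {clear(c), clear(e), linked(b), linked(e), marked(b), marked(d), near(a), near(c)}
2. drop(c)  →  {clear(c), clear(e), linked(b), linked(c), linked(e), marked(b), marked(d), near(a), near(c)}
optimal plan length = 2; 2 > 1

No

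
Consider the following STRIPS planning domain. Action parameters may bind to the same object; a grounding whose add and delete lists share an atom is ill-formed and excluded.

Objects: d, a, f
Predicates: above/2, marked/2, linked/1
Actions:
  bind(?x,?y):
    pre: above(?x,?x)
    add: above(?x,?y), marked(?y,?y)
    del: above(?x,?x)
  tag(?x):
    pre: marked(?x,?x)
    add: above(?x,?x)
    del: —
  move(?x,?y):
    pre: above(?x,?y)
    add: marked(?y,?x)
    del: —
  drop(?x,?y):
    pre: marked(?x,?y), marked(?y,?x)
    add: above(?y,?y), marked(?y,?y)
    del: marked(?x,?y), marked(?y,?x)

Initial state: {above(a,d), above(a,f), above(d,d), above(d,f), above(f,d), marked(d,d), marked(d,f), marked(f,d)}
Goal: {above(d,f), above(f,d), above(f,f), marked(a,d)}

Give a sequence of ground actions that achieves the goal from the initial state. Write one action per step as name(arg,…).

1. bind(d,a)  →  {above(a,d), above(a,f), above(d,a), above(d,f), above(f,d), marked(a,a), marked(d,d), marked(d,f), marked(f,d)}
2. move(d,a)  →  {above(a,d), above(a,f), above(d,a), above(d,f), above(f,d), marked(a,a), marked(a,d), marked(d,d), marked(d,f), marked(f,d)}
3. drop(d,f)  →  {above(a,d), above(a,f), above(d,a), above(d,f), above(f,d), above(f,f), marked(a,a), marked(a,d), marked(d,d), marked(f,f)}

bind(d,a); move(d,a); drop(d,f)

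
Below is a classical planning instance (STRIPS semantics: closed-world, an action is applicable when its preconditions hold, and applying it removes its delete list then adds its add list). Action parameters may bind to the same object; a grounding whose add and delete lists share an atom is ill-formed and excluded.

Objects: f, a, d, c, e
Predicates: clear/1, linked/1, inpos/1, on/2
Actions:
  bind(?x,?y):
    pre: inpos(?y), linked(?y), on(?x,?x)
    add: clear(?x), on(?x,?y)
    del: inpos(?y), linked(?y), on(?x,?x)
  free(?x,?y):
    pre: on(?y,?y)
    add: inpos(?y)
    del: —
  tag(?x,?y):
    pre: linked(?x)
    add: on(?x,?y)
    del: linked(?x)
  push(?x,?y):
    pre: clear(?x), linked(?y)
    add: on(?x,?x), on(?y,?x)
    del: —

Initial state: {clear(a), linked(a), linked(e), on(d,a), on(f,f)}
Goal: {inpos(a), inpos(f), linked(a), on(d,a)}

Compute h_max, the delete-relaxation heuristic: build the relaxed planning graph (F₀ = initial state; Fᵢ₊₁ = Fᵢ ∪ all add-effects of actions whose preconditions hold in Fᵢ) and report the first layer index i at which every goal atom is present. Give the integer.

F0 = init (5 atoms)
F1 = F0 ∪ {inpos(f), on(a,a), on(a,c), on(a,d), on(a,e), on(a,f), on(e,a), on(e,c), on(e,d), on(e,e), on(e,f)}  (16 atoms)
F2 = F1 ∪ {inpos(a), inpos(e)}  (18 atoms)
goal ⊆ F2  ⇒  h_max = 2

2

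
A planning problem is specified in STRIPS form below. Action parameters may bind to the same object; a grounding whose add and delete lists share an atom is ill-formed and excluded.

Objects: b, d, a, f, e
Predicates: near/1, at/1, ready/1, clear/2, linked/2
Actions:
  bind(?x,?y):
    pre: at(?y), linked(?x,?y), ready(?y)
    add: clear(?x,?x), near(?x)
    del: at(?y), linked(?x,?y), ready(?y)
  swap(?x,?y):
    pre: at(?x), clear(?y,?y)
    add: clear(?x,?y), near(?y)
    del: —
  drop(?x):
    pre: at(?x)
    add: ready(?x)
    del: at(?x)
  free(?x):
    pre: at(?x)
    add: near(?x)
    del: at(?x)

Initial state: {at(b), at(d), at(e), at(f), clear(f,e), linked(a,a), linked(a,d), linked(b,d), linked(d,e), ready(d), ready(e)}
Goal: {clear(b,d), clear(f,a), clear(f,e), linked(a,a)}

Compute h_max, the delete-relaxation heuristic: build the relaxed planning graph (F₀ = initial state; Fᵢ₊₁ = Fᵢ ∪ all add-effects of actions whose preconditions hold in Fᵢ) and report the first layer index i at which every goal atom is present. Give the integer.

F0 = init (11 atoms)
F1 = F0 ∪ {clear(a,a), clear(b,b), clear(d,d), near(a), near(b), near(d), near(e), near(f), ready(b), ready(f)}  (21 atoms)
F2 = F1 ∪ {clear(b,a), clear(b,d), clear(d,a), clear(d,b), clear(e,a), clear(e,b), clear(e,d), clear(f,a), clear(f,b), clear(f,d)}  (31 atoms)
goal ⊆ F2  ⇒  h_max = 2

2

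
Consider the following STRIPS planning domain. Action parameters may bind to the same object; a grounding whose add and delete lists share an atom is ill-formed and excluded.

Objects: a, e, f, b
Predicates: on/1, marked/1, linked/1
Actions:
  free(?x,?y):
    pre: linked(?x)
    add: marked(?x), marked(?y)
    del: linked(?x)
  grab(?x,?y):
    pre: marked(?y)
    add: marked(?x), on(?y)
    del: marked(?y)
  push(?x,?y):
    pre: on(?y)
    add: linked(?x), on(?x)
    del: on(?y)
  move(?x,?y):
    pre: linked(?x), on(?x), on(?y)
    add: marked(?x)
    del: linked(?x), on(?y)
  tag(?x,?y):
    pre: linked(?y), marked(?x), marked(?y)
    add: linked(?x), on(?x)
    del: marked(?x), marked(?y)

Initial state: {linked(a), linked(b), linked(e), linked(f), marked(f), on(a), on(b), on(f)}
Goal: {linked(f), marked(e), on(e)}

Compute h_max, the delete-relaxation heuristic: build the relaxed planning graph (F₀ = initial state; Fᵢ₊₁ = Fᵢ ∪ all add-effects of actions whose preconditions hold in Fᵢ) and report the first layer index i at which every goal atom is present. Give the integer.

1

F0 = init (8 atoms)
F1 = F0 ∪ {marked(a), marked(b), marked(e), on(e)}  (12 atoms)
goal ⊆ F1  ⇒  h_max = 1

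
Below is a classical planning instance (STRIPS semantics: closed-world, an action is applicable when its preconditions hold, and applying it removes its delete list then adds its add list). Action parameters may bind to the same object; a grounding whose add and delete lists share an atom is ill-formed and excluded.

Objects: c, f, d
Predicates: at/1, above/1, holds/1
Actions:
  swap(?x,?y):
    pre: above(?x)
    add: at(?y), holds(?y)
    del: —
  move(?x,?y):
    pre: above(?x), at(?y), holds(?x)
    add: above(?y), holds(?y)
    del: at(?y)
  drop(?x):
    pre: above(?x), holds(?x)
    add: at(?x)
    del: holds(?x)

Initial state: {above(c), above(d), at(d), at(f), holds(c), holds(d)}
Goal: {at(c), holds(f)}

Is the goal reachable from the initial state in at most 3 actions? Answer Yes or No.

Yes

1. swap(c,c)  →  {above(c), above(d), at(c), at(d), at(f), holds(c), holds(d)}
2. swap(c,f)  →  {above(c), above(d), at(c), at(d), at(f), holds(c), holds(d), holds(f)}
optimal plan length = 2; 2 ≤ 3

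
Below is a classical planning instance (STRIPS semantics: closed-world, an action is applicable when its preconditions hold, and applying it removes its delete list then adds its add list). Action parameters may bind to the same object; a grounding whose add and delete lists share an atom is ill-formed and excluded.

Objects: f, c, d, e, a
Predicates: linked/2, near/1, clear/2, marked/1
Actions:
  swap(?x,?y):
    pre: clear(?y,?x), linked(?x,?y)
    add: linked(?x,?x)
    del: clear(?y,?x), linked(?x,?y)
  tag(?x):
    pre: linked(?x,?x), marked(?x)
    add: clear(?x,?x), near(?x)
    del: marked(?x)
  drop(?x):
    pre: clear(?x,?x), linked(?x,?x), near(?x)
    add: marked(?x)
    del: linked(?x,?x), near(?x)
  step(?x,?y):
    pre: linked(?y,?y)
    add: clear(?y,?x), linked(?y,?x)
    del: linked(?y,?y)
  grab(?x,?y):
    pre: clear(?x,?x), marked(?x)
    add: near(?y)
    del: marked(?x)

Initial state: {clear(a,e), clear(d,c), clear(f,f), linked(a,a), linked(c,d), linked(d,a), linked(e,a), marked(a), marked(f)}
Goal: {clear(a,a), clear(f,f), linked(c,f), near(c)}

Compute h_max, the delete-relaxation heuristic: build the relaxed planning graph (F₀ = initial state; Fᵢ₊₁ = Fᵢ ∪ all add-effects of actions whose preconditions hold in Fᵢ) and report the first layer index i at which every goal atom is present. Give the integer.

2

F0 = init (9 atoms)
F1 = F0 ∪ {clear(a,a), clear(a,c), clear(a,d), clear(a,f), linked(a,c), linked(a,d), linked(a,e), linked(a,f), linked(c,c), linked(e,e), near(a), near(c), near(d), near(e), near(f)}  (24 atoms)
F2 = F1 ∪ {clear(c,a), clear(c,d), clear(c,e), clear(c,f), clear(e,a), clear(e,c), clear(e,d), clear(e,f), linked(c,a), linked(c,e), linked(c,f), linked(d,d), linked(e,c), linked(e,d), linked(e,f)}  (39 atoms)
goal ⊆ F2  ⇒  h_max = 2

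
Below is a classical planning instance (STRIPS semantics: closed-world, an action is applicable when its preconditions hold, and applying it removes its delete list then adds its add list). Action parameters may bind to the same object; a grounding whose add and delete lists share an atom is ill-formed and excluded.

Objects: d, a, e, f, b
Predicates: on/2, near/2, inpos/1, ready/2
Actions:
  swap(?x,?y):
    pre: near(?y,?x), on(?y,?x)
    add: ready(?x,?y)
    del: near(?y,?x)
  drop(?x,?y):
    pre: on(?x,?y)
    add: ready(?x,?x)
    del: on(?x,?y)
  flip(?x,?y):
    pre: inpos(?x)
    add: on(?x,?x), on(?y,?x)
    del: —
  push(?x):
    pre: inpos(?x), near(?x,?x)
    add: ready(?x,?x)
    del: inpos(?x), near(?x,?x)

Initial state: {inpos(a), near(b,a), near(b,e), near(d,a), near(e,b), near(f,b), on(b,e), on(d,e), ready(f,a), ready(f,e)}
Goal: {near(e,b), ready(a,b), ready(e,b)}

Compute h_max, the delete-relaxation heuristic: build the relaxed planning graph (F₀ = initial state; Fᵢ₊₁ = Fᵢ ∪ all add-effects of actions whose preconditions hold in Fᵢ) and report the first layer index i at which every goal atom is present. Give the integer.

2

F0 = init (10 atoms)
F1 = F0 ∪ {on(a,a), on(b,a), on(d,a), on(e,a), on(f,a), ready(b,b), ready(d,d), ready(e,b)}  (18 atoms)
F2 = F1 ∪ {ready(a,a), ready(a,b), ready(a,d), ready(e,e), ready(f,f)}  (23 atoms)
goal ⊆ F2  ⇒  h_max = 2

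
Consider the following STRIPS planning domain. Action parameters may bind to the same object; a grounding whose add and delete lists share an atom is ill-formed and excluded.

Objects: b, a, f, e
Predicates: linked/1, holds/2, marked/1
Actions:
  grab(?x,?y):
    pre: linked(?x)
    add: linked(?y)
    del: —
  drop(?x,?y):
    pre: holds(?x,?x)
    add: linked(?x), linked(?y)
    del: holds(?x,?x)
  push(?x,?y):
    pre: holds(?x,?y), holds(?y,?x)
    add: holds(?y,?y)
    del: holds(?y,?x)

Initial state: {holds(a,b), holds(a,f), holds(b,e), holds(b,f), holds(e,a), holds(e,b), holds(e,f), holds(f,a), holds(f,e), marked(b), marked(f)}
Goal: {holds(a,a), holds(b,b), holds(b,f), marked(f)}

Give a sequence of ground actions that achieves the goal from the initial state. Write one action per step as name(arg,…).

1. push(f,a)  →  {holds(a,a), holds(a,b), holds(b,e), holds(b,f), holds(e,a), holds(e,b), holds(e,f), holds(f,a), holds(f,e), marked(b), marked(f)}
2. push(e,b)  →  {holds(a,a), holds(a,b), holds(b,b), holds(b,f), holds(e,a), holds(e,b), holds(e,f), holds(f,a), holds(f,e), marked(b), marked(f)}

push(f,a); push(e,b)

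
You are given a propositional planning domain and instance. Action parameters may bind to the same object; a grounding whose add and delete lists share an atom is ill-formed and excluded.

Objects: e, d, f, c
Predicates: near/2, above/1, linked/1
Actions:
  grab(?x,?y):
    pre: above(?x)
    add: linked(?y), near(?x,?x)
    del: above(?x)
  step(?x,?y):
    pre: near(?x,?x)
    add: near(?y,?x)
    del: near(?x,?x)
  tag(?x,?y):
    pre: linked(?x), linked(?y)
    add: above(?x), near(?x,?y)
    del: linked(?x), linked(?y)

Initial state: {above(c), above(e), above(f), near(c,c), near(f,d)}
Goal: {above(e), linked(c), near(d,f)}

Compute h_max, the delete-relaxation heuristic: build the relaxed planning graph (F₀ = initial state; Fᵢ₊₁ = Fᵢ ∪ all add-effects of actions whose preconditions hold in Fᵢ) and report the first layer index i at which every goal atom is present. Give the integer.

F0 = init (5 atoms)
F1 = F0 ∪ {linked(c), linked(d), linked(e), linked(f), near(d,c), near(e,c), near(e,e), near(f,c), near(f,f)}  (14 atoms)
F2 = F1 ∪ {above(d), near(c,d), near(c,e), near(c,f), near(d,d), near(d,e), near(d,f), near(e,d), near(e,f), near(f,e)}  (24 atoms)
goal ⊆ F2  ⇒  h_max = 2

2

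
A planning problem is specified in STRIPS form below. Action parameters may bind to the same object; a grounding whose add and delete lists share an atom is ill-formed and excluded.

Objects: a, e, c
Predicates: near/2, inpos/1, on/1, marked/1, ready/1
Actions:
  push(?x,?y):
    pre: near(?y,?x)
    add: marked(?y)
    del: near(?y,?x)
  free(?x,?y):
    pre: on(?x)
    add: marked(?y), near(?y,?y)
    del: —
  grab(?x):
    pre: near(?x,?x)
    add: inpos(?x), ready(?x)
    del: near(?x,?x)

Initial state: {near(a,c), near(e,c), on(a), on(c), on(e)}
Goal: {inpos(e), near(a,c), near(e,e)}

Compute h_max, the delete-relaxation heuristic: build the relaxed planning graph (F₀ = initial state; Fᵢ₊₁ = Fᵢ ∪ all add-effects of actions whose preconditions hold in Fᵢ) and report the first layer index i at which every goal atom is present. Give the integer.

2

F0 = init (5 atoms)
F1 = F0 ∪ {marked(a), marked(c), marked(e), near(a,a), near(c,c), near(e,e)}  (11 atoms)
F2 = F1 ∪ {inpos(a), inpos(c), inpos(e), ready(a), ready(c), ready(e)}  (17 atoms)
goal ⊆ F2  ⇒  h_max = 2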